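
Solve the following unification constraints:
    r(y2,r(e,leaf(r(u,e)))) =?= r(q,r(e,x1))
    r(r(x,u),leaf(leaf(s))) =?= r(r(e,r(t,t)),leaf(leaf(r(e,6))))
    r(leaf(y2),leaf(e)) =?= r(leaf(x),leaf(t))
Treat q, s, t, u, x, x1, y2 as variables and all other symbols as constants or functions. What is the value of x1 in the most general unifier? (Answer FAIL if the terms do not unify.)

Decompose r/2: y2 =?= q,  r(e,leaf(r(u,e))) =?= r(e,x1).
Bind y2 := q; substituting into the one remaining equation that mentions y2 gives: r(leaf(q),leaf(e)) =?= r(leaf(x),leaf(t)).
Decompose r/2: e =?= e,  leaf(r(u,e)) =?= x1.
Delete trivial equation e =?= e.
Bind x1 := leaf(r(u,e)); no other remaining equation mentions x1.
Decompose r/2: r(x,u) =?= r(e,r(t,t)),  leaf(leaf(s)) =?= leaf(leaf(r(e,6))).
Decompose r/2: x =?= e,  u =?= r(t,t).
Bind x := e; substituting into the one remaining equation that mentions x gives: r(leaf(q),leaf(e)) =?= r(leaf(e),leaf(t)).
Bind u := r(t,t); no other remaining equation mentions u. Substituting into the earlier binding gives x1 := leaf(r(r(t,t),e)).
Decompose leaf/1: leaf(s) =?= leaf(r(e,6)).
Decompose leaf/1: s =?= r(e,6).
Bind s := r(e,6); no other remaining equation mentions s.
Decompose r/2: leaf(q) =?= leaf(e),  leaf(e) =?= leaf(t).
Decompose leaf/1: q =?= e.
Bind q := e; no other remaining equation mentions q. Substituting into the earlier binding gives y2 := e.
Decompose leaf/1: e =?= t.
Bind t := e. Substituting into the earlier bindings gives x1 := leaf(r(r(e,e),e)), u := r(e,e).
MGU = { y2 ↦ e, x1 ↦ leaf(r(r(e,e),e)), x ↦ e, u ↦ r(e,e), s ↦ r(e,6), q ↦ e, t ↦ e }, so x1 ↦ leaf(r(r(e,e),e)).

leaf(r(r(e,e),e))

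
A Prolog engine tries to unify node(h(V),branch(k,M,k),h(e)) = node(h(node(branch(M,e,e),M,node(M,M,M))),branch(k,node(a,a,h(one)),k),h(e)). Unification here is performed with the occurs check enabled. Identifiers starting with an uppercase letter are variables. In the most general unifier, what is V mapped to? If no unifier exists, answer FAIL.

Decompose node/3: h(V) = h(node(branch(M,e,e),M,node(M,M,M))),  branch(k,M,k) = branch(k,node(a,a,h(one)),k),  h(e) = h(e).
Decompose h/1: V = node(branch(M,e,e),M,node(M,M,M)).
Bind V := node(branch(M,e,e),M,node(M,M,M)); no other remaining equation mentions V.
Decompose branch/3: k = k,  M = node(a,a,h(one)),  k = k.
Delete trivial equation k = k.
Bind M := node(a,a,h(one)); no other remaining equation mentions M. Substituting into the earlier binding gives V := node(branch(node(a,a,h(one)),e,e),node(a,a,h(one)),node(node(a,a,h(one)),node(a,a,h(one)),node(a,a,h(one)))).
Delete trivial equation k = k.
Delete trivial equation h(e) = h(e).
MGU = { V ↦ node(branch(node(a,a,h(one)),e,e),node(a,a,h(one)),node(node(a,a,h(one)),node(a,a,h(one)),node(a,a,h(one)))), M ↦ node(a,a,h(one)) }, so V ↦ node(branch(node(a,a,h(one)),e,e),node(a,a,h(one)),node(node(a,a,h(one)),node(a,a,h(one)),node(a,a,h(one)))).

node(branch(node(a,a,h(one)),e,e),node(a,a,h(one)),node(node(a,a,h(one)),node(a,a,h(one)),node(a,a,h(one))))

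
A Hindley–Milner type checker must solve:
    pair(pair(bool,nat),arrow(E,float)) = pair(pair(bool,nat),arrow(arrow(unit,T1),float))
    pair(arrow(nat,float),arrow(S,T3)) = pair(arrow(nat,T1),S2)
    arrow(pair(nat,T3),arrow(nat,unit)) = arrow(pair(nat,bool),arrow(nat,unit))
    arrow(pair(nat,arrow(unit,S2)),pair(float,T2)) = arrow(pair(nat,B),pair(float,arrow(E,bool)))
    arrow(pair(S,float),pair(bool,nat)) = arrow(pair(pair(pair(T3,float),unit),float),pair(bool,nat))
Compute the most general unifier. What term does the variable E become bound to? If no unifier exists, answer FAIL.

Decompose pair/2: pair(bool,nat) = pair(bool,nat),  arrow(E,float) = arrow(arrow(unit,T1),float).
Delete trivial equation pair(bool,nat) = pair(bool,nat).
Decompose arrow/2: E = arrow(unit,T1),  float = float.
Bind E := arrow(unit,T1); substituting into the one remaining equation that mentions E gives: arrow(pair(nat,arrow(unit,S2)),pair(float,T2)) = arrow(pair(nat,B),pair(float,arrow(arrow(unit,T1),bool))).
Delete trivial equation float = float.
Decompose pair/2: arrow(nat,float) = arrow(nat,T1),  arrow(S,T3) = S2.
Decompose arrow/2: nat = nat,  float = T1.
Delete trivial equation nat = nat.
Bind T1 := float; substituting into the one remaining equation that mentions T1 gives: arrow(pair(nat,arrow(unit,S2)),pair(float,T2)) = arrow(pair(nat,B),pair(float,arrow(arrow(unit,float),bool))). Substituting into the earlier binding gives E := arrow(unit,float).
Bind S2 := arrow(S,T3); substituting into the one remaining equation that mentions S2 gives: arrow(pair(nat,arrow(unit,arrow(S,T3))),pair(float,T2)) = arrow(pair(nat,B),pair(float,arrow(arrow(unit,float),bool))).
Decompose arrow/2: pair(nat,T3) = pair(nat,bool),  arrow(nat,unit) = arrow(nat,unit).
Decompose pair/2: nat = nat,  T3 = bool.
Delete trivial equation nat = nat.
Bind T3 := bool; substituting into the 2 remaining equations that mention T3 gives: arrow(pair(nat,arrow(unit,arrow(S,bool))),pair(float,T2)) = arrow(pair(nat,B),pair(float,arrow(arrow(unit,float),bool))),  arrow(pair(S,float),pair(bool,nat)) = arrow(pair(pair(pair(bool,float),unit),float),pair(bool,nat)). Substituting into the earlier binding gives S2 := arrow(S,bool).
Delete trivial equation arrow(nat,unit) = arrow(nat,unit).
Decompose arrow/2: pair(nat,arrow(unit,arrow(S,bool))) = pair(nat,B),  pair(float,T2) = pair(float,arrow(arrow(unit,float),bool)).
Decompose pair/2: nat = nat,  arrow(unit,arrow(S,bool)) = B.
Delete trivial equation nat = nat.
Bind B := arrow(unit,arrow(S,bool)); no other remaining equation mentions B.
Decompose pair/2: float = float,  T2 = arrow(arrow(unit,float),bool).
Delete trivial equation float = float.
Bind T2 := arrow(arrow(unit,float),bool); no other remaining equation mentions T2.
Decompose arrow/2: pair(S,float) = pair(pair(pair(bool,float),unit),float),  pair(bool,nat) = pair(bool,nat).
Decompose pair/2: S = pair(pair(bool,float),unit),  float = float.
Bind S := pair(pair(bool,float),unit); no other remaining equation mentions S. Substituting into the earlier bindings gives S2 := arrow(pair(pair(bool,float),unit),bool), B := arrow(unit,arrow(pair(pair(bool,float),unit),bool)).
Delete trivial equation float = float.
Delete trivial equation pair(bool,nat) = pair(bool,nat).
MGU = { E := arrow(unit,float), T1 := float, S2 := arrow(pair(pair(bool,float),unit),bool), T3 := bool, B := arrow(unit,arrow(pair(pair(bool,float),unit),bool)), T2 := arrow(arrow(unit,float),bool), S := pair(pair(bool,float),unit) }, so E := arrow(unit,float).

arrow(unit,float)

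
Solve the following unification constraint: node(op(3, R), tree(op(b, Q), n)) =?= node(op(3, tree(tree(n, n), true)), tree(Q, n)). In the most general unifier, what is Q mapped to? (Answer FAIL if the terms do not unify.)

Decompose node/2: op(3, R) =?= op(3, tree(tree(n, n), true)),  tree(op(b, Q), n) =?= tree(Q, n).
Decompose op/2: 3 =?= 3,  R =?= tree(tree(n, n), true).
Delete trivial equation 3 =?= 3.
Bind R := tree(tree(n, n), true); no other remaining equation mentions R.
Decompose tree/2: op(b, Q) =?= Q,  n =?= n.
Occurs check fails: Q occurs in op(b, Q); the equation Q =?= op(b, Q) has no finite solution.

FAIL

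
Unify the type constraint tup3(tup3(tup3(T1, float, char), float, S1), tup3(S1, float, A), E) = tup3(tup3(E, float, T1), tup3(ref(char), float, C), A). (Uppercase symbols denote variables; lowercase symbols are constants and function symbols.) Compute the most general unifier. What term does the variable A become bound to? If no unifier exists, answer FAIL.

tup3(ref(char), float, char)

Decompose tup3/3: tup3(tup3(T1, float, char), float, S1) = tup3(E, float, T1),  tup3(S1, float, A) = tup3(ref(char), float, C),  E = A.
Decompose tup3/3: tup3(T1, float, char) = E,  float = float,  S1 = T1.
Bind E := tup3(T1, float, char); substituting into the one remaining equation that mentions E gives: tup3(T1, float, char) = A.
Delete trivial equation float = float.
Bind S1 := T1; substituting into the one remaining equation that mentions S1 gives: tup3(T1, float, A) = tup3(ref(char), float, C).
Decompose tup3/3: T1 = ref(char),  float = float,  A = C.
Bind T1 := ref(char); substituting into the one remaining equation that mentions T1 gives: tup3(ref(char), float, char) = A. Substituting into the earlier bindings gives E := tup3(ref(char), float, char), S1 := ref(char).
Delete trivial equation float = float.
Bind A := C; substituting into the remaining equation gives: tup3(ref(char), float, char) = C.
Bind C := tup3(ref(char), float, char). Substituting into the earlier binding gives A := tup3(ref(char), float, char).
MGU = { E -> tup3(ref(char), float, char), S1 -> ref(char), T1 -> ref(char), A -> tup3(ref(char), float, char), C -> tup3(ref(char), float, char) }, so A -> tup3(ref(char), float, char).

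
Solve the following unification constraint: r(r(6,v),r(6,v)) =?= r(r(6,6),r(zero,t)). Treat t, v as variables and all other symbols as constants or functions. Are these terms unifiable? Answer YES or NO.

Decompose r/2: r(6,v) =?= r(6,6),  r(6,v) =?= r(zero,t).
Decompose r/2: 6 =?= 6,  v =?= 6.
Delete trivial equation 6 =?= 6.
Bind v := 6; substituting into the remaining equation gives: r(6,6) =?= r(zero,t).
Decompose r/2: 6 =?= zero,  6 =?= t.
Clash: constants 6 and zero differ; no unifier exists.

NO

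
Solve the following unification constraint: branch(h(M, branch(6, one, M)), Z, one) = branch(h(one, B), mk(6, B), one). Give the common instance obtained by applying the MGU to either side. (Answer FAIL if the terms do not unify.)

Decompose branch/3: h(M, branch(6, one, M)) = h(one, B),  Z = mk(6, B),  one = one.
Decompose h/2: M = one,  branch(6, one, M) = B.
Bind M := one; substituting into the one remaining equation that mentions M gives: branch(6, one, one) = B.
Bind B := branch(6, one, one); substituting into the one remaining equation that mentions B gives: Z = mk(6, branch(6, one, one)).
Bind Z := mk(6, branch(6, one, one)); no other remaining equation mentions Z.
Delete trivial equation one = one.
Applying the MGU to either side gives branch(h(one, branch(6, one, one)), mk(6, branch(6, one, one)), one).

branch(h(one, branch(6, one, one)), mk(6, branch(6, one, one)), one)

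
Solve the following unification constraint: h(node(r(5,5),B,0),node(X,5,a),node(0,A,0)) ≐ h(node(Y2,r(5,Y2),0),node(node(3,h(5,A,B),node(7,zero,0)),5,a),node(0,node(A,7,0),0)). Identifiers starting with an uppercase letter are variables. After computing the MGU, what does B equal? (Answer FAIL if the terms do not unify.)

Decompose h/3: node(r(5,5),B,0) ≐ node(Y2,r(5,Y2),0),  node(X,5,a) ≐ node(node(3,h(5,A,B),node(7,zero,0)),5,a),  node(0,A,0) ≐ node(0,node(A,7,0),0).
Decompose node/3: r(5,5) ≐ Y2,  B ≐ r(5,Y2),  0 ≐ 0.
Bind Y2 := r(5,5); substituting into the one remaining equation that mentions Y2 gives: B ≐ r(5,r(5,5)).
Bind B := r(5,r(5,5)); substituting into the one remaining equation that mentions B gives: node(X,5,a) ≐ node(node(3,h(5,A,r(5,r(5,5))),node(7,zero,0)),5,a).
Delete trivial equation 0 ≐ 0.
Decompose node/3: X ≐ node(3,h(5,A,r(5,r(5,5))),node(7,zero,0)),  5 ≐ 5,  a ≐ a.
Bind X := node(3,h(5,A,r(5,r(5,5))),node(7,zero,0)); no other remaining equation mentions X.
Delete trivial equation 5 ≐ 5.
Delete trivial equation a ≐ a.
Decompose node/3: 0 ≐ 0,  A ≐ node(A,7,0),  0 ≐ 0.
Delete trivial equation 0 ≐ 0.
Occurs check fails: A occurs in node(A,7,0); the equation A ≐ node(A,7,0) has no finite solution.

FAIL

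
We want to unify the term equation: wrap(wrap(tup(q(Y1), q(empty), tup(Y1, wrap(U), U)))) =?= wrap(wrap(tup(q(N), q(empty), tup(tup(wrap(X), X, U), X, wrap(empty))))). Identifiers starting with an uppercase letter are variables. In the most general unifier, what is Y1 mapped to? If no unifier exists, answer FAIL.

Decompose wrap/1: wrap(tup(q(Y1), q(empty), tup(Y1, wrap(U), U))) =?= wrap(tup(q(N), q(empty), tup(tup(wrap(X), X, U), X, wrap(empty)))).
Decompose wrap/1: tup(q(Y1), q(empty), tup(Y1, wrap(U), U)) =?= tup(q(N), q(empty), tup(tup(wrap(X), X, U), X, wrap(empty))).
Decompose tup/3: q(Y1) =?= q(N),  q(empty) =?= q(empty),  tup(Y1, wrap(U), U) =?= tup(tup(wrap(X), X, U), X, wrap(empty)).
Decompose q/1: Y1 =?= N.
Bind Y1 := N; substituting into the one remaining equation that mentions Y1 gives: tup(N, wrap(U), U) =?= tup(tup(wrap(X), X, U), X, wrap(empty)).
Delete trivial equation q(empty) =?= q(empty).
Decompose tup/3: N =?= tup(wrap(X), X, U),  wrap(U) =?= X,  U =?= wrap(empty).
Bind N := tup(wrap(X), X, U); no other remaining equation mentions N. Substituting into the earlier binding gives Y1 := tup(wrap(X), X, U).
Bind X := wrap(U); no other remaining equation mentions X. Substituting into the earlier bindings gives Y1 := tup(wrap(wrap(U)), wrap(U), U), N := tup(wrap(wrap(U)), wrap(U), U).
Bind U := wrap(empty). Substituting into the earlier bindings gives Y1 := tup(wrap(wrap(wrap(empty))), wrap(wrap(empty)), wrap(empty)), N := tup(wrap(wrap(wrap(empty))), wrap(wrap(empty)), wrap(empty)), X := wrap(wrap(empty)).
MGU = { Y1 := tup(wrap(wrap(wrap(empty))), wrap(wrap(empty)), wrap(empty)), N := tup(wrap(wrap(wrap(empty))), wrap(wrap(empty)), wrap(empty)), X := wrap(wrap(empty)), U := wrap(empty) }, so Y1 := tup(wrap(wrap(wrap(empty))), wrap(wrap(empty)), wrap(empty)).

tup(wrap(wrap(wrap(empty))), wrap(wrap(empty)), wrap(empty))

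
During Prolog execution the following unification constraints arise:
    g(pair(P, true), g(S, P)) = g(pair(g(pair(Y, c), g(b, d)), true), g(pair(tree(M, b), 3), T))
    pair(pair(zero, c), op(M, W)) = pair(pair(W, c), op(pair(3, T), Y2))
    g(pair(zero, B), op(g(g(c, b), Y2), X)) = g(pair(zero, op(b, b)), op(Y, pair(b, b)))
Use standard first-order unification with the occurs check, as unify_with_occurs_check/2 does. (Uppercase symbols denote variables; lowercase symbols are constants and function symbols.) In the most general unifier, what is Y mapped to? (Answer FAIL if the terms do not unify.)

g(g(c, b), zero)

Decompose g/2: pair(P, true) = pair(g(pair(Y, c), g(b, d)), true),  g(S, P) = g(pair(tree(M, b), 3), T).
Decompose pair/2: P = g(pair(Y, c), g(b, d)),  true = true.
Bind P := g(pair(Y, c), g(b, d)); substituting into the one remaining equation that mentions P gives: g(S, g(pair(Y, c), g(b, d))) = g(pair(tree(M, b), 3), T).
Delete trivial equation true = true.
Decompose g/2: S = pair(tree(M, b), 3),  g(pair(Y, c), g(b, d)) = T.
Bind S := pair(tree(M, b), 3); no other remaining equation mentions S.
Bind T := g(pair(Y, c), g(b, d)); substituting into the one remaining equation that mentions T gives: pair(pair(zero, c), op(M, W)) = pair(pair(W, c), op(pair(3, g(pair(Y, c), g(b, d))), Y2)).
Decompose pair/2: pair(zero, c) = pair(W, c),  op(M, W) = op(pair(3, g(pair(Y, c), g(b, d))), Y2).
Decompose pair/2: zero = W,  c = c.
Bind W := zero; substituting into the one remaining equation that mentions W gives: op(M, zero) = op(pair(3, g(pair(Y, c), g(b, d))), Y2).
Delete trivial equation c = c.
Decompose op/2: M = pair(3, g(pair(Y, c), g(b, d))),  zero = Y2.
Bind M := pair(3, g(pair(Y, c), g(b, d))); no other remaining equation mentions M. Substituting into the earlier binding gives S := pair(tree(pair(3, g(pair(Y, c), g(b, d))), b), 3).
Bind Y2 := zero; substituting into the remaining equation gives: g(pair(zero, B), op(g(g(c, b), zero), X)) = g(pair(zero, op(b, b)), op(Y, pair(b, b))).
Decompose g/2: pair(zero, B) = pair(zero, op(b, b)),  op(g(g(c, b), zero), X) = op(Y, pair(b, b)).
Decompose pair/2: zero = zero,  B = op(b, b).
Delete trivial equation zero = zero.
Bind B := op(b, b); no other remaining equation mentions B.
Decompose op/2: g(g(c, b), zero) = Y,  X = pair(b, b).
Bind Y := g(g(c, b), zero); no other remaining equation mentions Y. Substituting into the earlier bindings gives P := g(pair(g(g(c, b), zero), c), g(b, d)), S := pair(tree(pair(3, g(pair(g(g(c, b), zero), c), g(b, d))), b), 3), T := g(pair(g(g(c, b), zero), c), g(b, d)), M := pair(3, g(pair(g(g(c, b), zero), c), g(b, d))).
Bind X := pair(b, b).
MGU = { P ↦ g(pair(g(g(c, b), zero), c), g(b, d)), S ↦ pair(tree(pair(3, g(pair(g(g(c, b), zero), c), g(b, d))), b), 3), T ↦ g(pair(g(g(c, b), zero), c), g(b, d)), W ↦ zero, M ↦ pair(3, g(pair(g(g(c, b), zero), c), g(b, d))), Y2 ↦ zero, B ↦ op(b, b), Y ↦ g(g(c, b), zero), X ↦ pair(b, b) }, so Y ↦ g(g(c, b), zero).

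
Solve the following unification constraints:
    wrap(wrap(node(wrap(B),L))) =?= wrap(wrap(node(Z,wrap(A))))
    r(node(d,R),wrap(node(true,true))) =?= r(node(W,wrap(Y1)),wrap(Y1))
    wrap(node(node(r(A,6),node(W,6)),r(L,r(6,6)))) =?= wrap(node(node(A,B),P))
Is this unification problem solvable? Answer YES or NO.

Decompose wrap/1: wrap(node(wrap(B),L)) =?= wrap(node(Z,wrap(A))).
Decompose wrap/1: node(wrap(B),L) =?= node(Z,wrap(A)).
Decompose node/2: wrap(B) =?= Z,  L =?= wrap(A).
Bind Z := wrap(B); no other remaining equation mentions Z.
Bind L := wrap(A); substituting into the one remaining equation that mentions L gives: wrap(node(node(r(A,6),node(W,6)),r(wrap(A),r(6,6)))) =?= wrap(node(node(A,B),P)).
Decompose r/2: node(d,R) =?= node(W,wrap(Y1)),  wrap(node(true,true)) =?= wrap(Y1).
Decompose node/2: d =?= W,  R =?= wrap(Y1).
Bind W := d; substituting into the one remaining equation that mentions W gives: wrap(node(node(r(A,6),node(d,6)),r(wrap(A),r(6,6)))) =?= wrap(node(node(A,B),P)).
Bind R := wrap(Y1); no other remaining equation mentions R.
Decompose wrap/1: node(true,true) =?= Y1.
Bind Y1 := node(true,true); no other remaining equation mentions Y1. Substituting into the earlier binding gives R := wrap(node(true,true)).
Decompose wrap/1: node(node(r(A,6),node(d,6)),r(wrap(A),r(6,6))) =?= node(node(A,B),P).
Decompose node/2: node(r(A,6),node(d,6)) =?= node(A,B),  r(wrap(A),r(6,6)) =?= P.
Decompose node/2: r(A,6) =?= A,  node(d,6) =?= B.
Occurs check fails: A occurs in r(A,6); the equation A =?= r(A,6) has no finite solution.

NO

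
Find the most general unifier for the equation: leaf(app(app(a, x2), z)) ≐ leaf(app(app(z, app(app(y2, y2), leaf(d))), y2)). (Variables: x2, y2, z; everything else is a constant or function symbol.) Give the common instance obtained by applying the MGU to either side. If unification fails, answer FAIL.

leaf(app(app(a, app(app(a, a), leaf(d))), a))

Decompose leaf/1: app(app(a, x2), z) ≐ app(app(z, app(app(y2, y2), leaf(d))), y2).
Decompose app/2: app(a, x2) ≐ app(z, app(app(y2, y2), leaf(d))),  z ≐ y2.
Decompose app/2: a ≐ z,  x2 ≐ app(app(y2, y2), leaf(d)).
Bind z := a; substituting into the one remaining equation that mentions z gives: a ≐ y2.
Bind x2 := app(app(y2, y2), leaf(d)); no other remaining equation mentions x2.
Bind y2 := a. Substituting into the earlier binding gives x2 := app(app(a, a), leaf(d)).
Applying the MGU to either side gives leaf(app(app(a, app(app(a, a), leaf(d))), a)).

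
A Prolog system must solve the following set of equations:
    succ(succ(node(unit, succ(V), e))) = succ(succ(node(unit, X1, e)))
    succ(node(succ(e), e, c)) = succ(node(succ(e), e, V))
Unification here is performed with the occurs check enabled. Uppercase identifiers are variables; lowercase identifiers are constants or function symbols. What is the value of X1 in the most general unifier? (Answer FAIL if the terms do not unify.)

succ(c)

Decompose succ/1: succ(node(unit, succ(V), e)) = succ(node(unit, X1, e)).
Decompose succ/1: node(unit, succ(V), e) = node(unit, X1, e).
Decompose node/3: unit = unit,  succ(V) = X1,  e = e.
Delete trivial equation unit = unit.
Bind X1 := succ(V); no other remaining equation mentions X1.
Delete trivial equation e = e.
Decompose succ/1: node(succ(e), e, c) = node(succ(e), e, V).
Decompose node/3: succ(e) = succ(e),  e = e,  c = V.
Delete trivial equation succ(e) = succ(e).
Delete trivial equation e = e.
Bind V := c. Substituting into the earlier binding gives X1 := succ(c).
MGU = { X1 -> succ(c), V -> c }, so X1 -> succ(c).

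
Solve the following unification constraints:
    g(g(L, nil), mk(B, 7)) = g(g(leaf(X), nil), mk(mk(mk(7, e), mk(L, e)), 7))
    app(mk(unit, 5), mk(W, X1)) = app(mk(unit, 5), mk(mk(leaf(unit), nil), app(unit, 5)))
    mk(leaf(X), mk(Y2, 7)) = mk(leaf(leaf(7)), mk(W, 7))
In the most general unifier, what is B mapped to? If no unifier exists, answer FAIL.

Decompose g/2: g(L, nil) = g(leaf(X), nil),  mk(B, 7) = mk(mk(mk(7, e), mk(L, e)), 7).
Decompose g/2: L = leaf(X),  nil = nil.
Bind L := leaf(X); substituting into the one remaining equation that mentions L gives: mk(B, 7) = mk(mk(mk(7, e), mk(leaf(X), e)), 7).
Delete trivial equation nil = nil.
Decompose mk/2: B = mk(mk(7, e), mk(leaf(X), e)),  7 = 7.
Bind B := mk(mk(7, e), mk(leaf(X), e)); no other remaining equation mentions B.
Delete trivial equation 7 = 7.
Decompose app/2: mk(unit, 5) = mk(unit, 5),  mk(W, X1) = mk(mk(leaf(unit), nil), app(unit, 5)).
Delete trivial equation mk(unit, 5) = mk(unit, 5).
Decompose mk/2: W = mk(leaf(unit), nil),  X1 = app(unit, 5).
Bind W := mk(leaf(unit), nil); substituting into the one remaining equation that mentions W gives: mk(leaf(X), mk(Y2, 7)) = mk(leaf(leaf(7)), mk(mk(leaf(unit), nil), 7)).
Bind X1 := app(unit, 5); no other remaining equation mentions X1.
Decompose mk/2: leaf(X) = leaf(leaf(7)),  mk(Y2, 7) = mk(mk(leaf(unit), nil), 7).
Decompose leaf/1: X = leaf(7).
Bind X := leaf(7); no other remaining equation mentions X. Substituting into the earlier bindings gives L := leaf(leaf(7)), B := mk(mk(7, e), mk(leaf(leaf(7)), e)).
Decompose mk/2: Y2 = mk(leaf(unit), nil),  7 = 7.
Bind Y2 := mk(leaf(unit), nil); no other remaining equation mentions Y2.
Delete trivial equation 7 = 7.
MGU = { L := leaf(leaf(7)), B := mk(mk(7, e), mk(leaf(leaf(7)), e)), W := mk(leaf(unit), nil), X1 := app(unit, 5), X := leaf(7), Y2 := mk(leaf(unit), nil) }, so B := mk(mk(7, e), mk(leaf(leaf(7)), e)).

mk(mk(7, e), mk(leaf(leaf(7)), e))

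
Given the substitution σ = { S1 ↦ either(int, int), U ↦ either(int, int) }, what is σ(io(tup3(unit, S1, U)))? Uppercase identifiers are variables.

io(tup3(unit, either(int, int), either(int, int)))

Replace each occurrence of S1 with either(int, int).
Replace each occurrence of U with either(int, int).
Result: io(tup3(unit, either(int, int), either(int, int))).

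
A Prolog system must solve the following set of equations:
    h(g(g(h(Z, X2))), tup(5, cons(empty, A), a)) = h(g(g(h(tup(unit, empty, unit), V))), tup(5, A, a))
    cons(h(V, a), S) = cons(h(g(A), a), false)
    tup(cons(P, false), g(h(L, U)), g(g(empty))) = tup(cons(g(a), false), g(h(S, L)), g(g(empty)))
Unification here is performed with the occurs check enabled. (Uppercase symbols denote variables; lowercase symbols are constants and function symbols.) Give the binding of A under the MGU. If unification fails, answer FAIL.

Decompose h/2: g(g(h(Z, X2))) = g(g(h(tup(unit, empty, unit), V))),  tup(5, cons(empty, A), a) = tup(5, A, a).
Decompose g/1: g(h(Z, X2)) = g(h(tup(unit, empty, unit), V)).
Decompose g/1: h(Z, X2) = h(tup(unit, empty, unit), V).
Decompose h/2: Z = tup(unit, empty, unit),  X2 = V.
Bind Z := tup(unit, empty, unit); no other remaining equation mentions Z.
Bind X2 := V; no other remaining equation mentions X2.
Decompose tup/3: 5 = 5,  cons(empty, A) = A,  a = a.
Delete trivial equation 5 = 5.
Occurs check fails: A occurs in cons(empty, A); the equation A = cons(empty, A) has no finite solution.

FAIL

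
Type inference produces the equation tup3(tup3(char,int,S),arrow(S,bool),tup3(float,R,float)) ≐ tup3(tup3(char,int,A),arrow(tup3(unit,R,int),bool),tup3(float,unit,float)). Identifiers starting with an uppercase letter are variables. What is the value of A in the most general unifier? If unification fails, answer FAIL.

Decompose tup3/3: tup3(char,int,S) ≐ tup3(char,int,A),  arrow(S,bool) ≐ arrow(tup3(unit,R,int),bool),  tup3(float,R,float) ≐ tup3(float,unit,float).
Decompose tup3/3: char ≐ char,  int ≐ int,  S ≐ A.
Delete trivial equation char ≐ char.
Delete trivial equation int ≐ int.
Bind S := A; substituting into the one remaining equation that mentions S gives: arrow(A,bool) ≐ arrow(tup3(unit,R,int),bool).
Decompose arrow/2: A ≐ tup3(unit,R,int),  bool ≐ bool.
Bind A := tup3(unit,R,int); no other remaining equation mentions A. Substituting into the earlier binding gives S := tup3(unit,R,int).
Delete trivial equation bool ≐ bool.
Decompose tup3/3: float ≐ float,  R ≐ unit,  float ≐ float.
Delete trivial equation float ≐ float.
Bind R := unit; no other remaining equation mentions R. Substituting into the earlier bindings gives S := tup3(unit,unit,int), A := tup3(unit,unit,int).
Delete trivial equation float ≐ float.
MGU = { S := tup3(unit,unit,int), A := tup3(unit,unit,int), R := unit }, so A := tup3(unit,unit,int).

tup3(unit,unit,int)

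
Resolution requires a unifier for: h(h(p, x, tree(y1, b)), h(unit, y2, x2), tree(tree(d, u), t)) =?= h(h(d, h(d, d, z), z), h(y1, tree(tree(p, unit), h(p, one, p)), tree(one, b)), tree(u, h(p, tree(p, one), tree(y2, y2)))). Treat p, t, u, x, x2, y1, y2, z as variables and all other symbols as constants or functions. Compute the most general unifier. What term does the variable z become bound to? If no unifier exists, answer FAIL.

Decompose h/3: h(p, x, tree(y1, b)) =?= h(d, h(d, d, z), z),  h(unit, y2, x2) =?= h(y1, tree(tree(p, unit), h(p, one, p)), tree(one, b)),  tree(tree(d, u), t) =?= tree(u, h(p, tree(p, one), tree(y2, y2))).
Decompose h/3: p =?= d,  x =?= h(d, d, z),  tree(y1, b) =?= z.
Bind p := d; substituting into the 2 remaining equations that mention p gives: h(unit, y2, x2) =?= h(y1, tree(tree(d, unit), h(d, one, d)), tree(one, b)),  tree(tree(d, u), t) =?= tree(u, h(d, tree(d, one), tree(y2, y2))).
Bind x := h(d, d, z); no other remaining equation mentions x.
Bind z := tree(y1, b); no other remaining equation mentions z. Substituting into the earlier binding gives x := h(d, d, tree(y1, b)).
Decompose h/3: unit =?= y1,  y2 =?= tree(tree(d, unit), h(d, one, d)),  x2 =?= tree(one, b).
Bind y1 := unit; no other remaining equation mentions y1. Substituting into the earlier bindings gives x := h(d, d, tree(unit, b)), z := tree(unit, b).
Bind y2 := tree(tree(d, unit), h(d, one, d)); substituting into the one remaining equation that mentions y2 gives: tree(tree(d, u), t) =?= tree(u, h(d, tree(d, one), tree(tree(tree(d, unit), h(d, one, d)), tree(tree(d, unit), h(d, one, d))))).
Bind x2 := tree(one, b); no other remaining equation mentions x2.
Decompose tree/2: tree(d, u) =?= u,  t =?= h(d, tree(d, one), tree(tree(tree(d, unit), h(d, one, d)), tree(tree(d, unit), h(d, one, d)))).
Occurs check fails: u occurs in tree(d, u); the equation u =?= tree(d, u) has no finite solution.

FAIL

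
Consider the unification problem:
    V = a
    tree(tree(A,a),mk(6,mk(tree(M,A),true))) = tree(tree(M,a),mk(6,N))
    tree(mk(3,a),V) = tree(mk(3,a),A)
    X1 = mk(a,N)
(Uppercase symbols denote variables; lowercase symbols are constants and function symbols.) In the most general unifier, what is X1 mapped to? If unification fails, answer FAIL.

Bind V := a; substituting into the one remaining equation that mentions V gives: tree(mk(3,a),a) = tree(mk(3,a),A).
Decompose tree/2: tree(A,a) = tree(M,a),  mk(6,mk(tree(M,A),true)) = mk(6,N).
Decompose tree/2: A = M,  a = a.
Bind A := M; substituting into the 2 remaining equations that mention A gives: mk(6,mk(tree(M,M),true)) = mk(6,N),  tree(mk(3,a),a) = tree(mk(3,a),M).
Delete trivial equation a = a.
Decompose mk/2: 6 = 6,  mk(tree(M,M),true) = N.
Delete trivial equation 6 = 6.
Bind N := mk(tree(M,M),true); substituting into the one remaining equation that mentions N gives: X1 = mk(a,mk(tree(M,M),true)).
Decompose tree/2: mk(3,a) = mk(3,a),  a = M.
Delete trivial equation mk(3,a) = mk(3,a).
Bind M := a; substituting into the remaining equation gives: X1 = mk(a,mk(tree(a,a),true)). Substituting into the earlier bindings gives A := a, N := mk(tree(a,a),true).
Bind X1 := mk(a,mk(tree(a,a),true)).
MGU = { V ↦ a, A ↦ a, N ↦ mk(tree(a,a),true), M ↦ a, X1 ↦ mk(a,mk(tree(a,a),true)) }, so X1 ↦ mk(a,mk(tree(a,a),true)).

mk(a,mk(tree(a,a),true))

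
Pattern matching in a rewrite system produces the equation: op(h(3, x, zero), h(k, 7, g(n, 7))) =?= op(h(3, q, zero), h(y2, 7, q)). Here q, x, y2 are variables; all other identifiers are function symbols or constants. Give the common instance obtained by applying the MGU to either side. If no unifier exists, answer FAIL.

Decompose op/2: h(3, x, zero) =?= h(3, q, zero),  h(k, 7, g(n, 7)) =?= h(y2, 7, q).
Decompose h/3: 3 =?= 3,  x =?= q,  zero =?= zero.
Delete trivial equation 3 =?= 3.
Bind x := q; no other remaining equation mentions x.
Delete trivial equation zero =?= zero.
Decompose h/3: k =?= y2,  7 =?= 7,  g(n, 7) =?= q.
Bind y2 := k; no other remaining equation mentions y2.
Delete trivial equation 7 =?= 7.
Bind q := g(n, 7). Substituting into the earlier binding gives x := g(n, 7).
Applying the MGU to either side gives op(h(3, g(n, 7), zero), h(k, 7, g(n, 7))).

op(h(3, g(n, 7), zero), h(k, 7, g(n, 7)))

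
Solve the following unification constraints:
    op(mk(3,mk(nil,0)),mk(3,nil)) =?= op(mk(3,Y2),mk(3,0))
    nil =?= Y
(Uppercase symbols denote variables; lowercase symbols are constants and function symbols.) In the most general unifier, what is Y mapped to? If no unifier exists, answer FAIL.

Decompose op/2: mk(3,mk(nil,0)) =?= mk(3,Y2),  mk(3,nil) =?= mk(3,0).
Decompose mk/2: 3 =?= 3,  mk(nil,0) =?= Y2.
Delete trivial equation 3 =?= 3.
Bind Y2 := mk(nil,0); no other remaining equation mentions Y2.
Decompose mk/2: 3 =?= 3,  nil =?= 0.
Delete trivial equation 3 =?= 3.
Clash: constants nil and 0 differ; no unifier exists.

FAIL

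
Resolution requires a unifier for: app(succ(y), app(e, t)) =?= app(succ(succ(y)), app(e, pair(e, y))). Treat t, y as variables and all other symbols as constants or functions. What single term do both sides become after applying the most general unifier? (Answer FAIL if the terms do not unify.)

FAIL

Decompose app/2: succ(y) =?= succ(succ(y)),  app(e, t) =?= app(e, pair(e, y)).
Decompose succ/1: y =?= succ(y).
Occurs check fails: y occurs in succ(y); the equation y =?= succ(y) has no finite solution.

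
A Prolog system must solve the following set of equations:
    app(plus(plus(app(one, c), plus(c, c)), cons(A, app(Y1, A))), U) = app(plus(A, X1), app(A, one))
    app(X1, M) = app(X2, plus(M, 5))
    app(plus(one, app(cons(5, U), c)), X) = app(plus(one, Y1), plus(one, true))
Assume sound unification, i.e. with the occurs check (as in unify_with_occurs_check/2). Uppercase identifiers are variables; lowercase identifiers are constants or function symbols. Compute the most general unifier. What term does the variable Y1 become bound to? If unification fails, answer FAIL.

Decompose app/2: plus(plus(app(one, c), plus(c, c)), cons(A, app(Y1, A))) = plus(A, X1),  U = app(A, one).
Decompose plus/2: plus(app(one, c), plus(c, c)) = A,  cons(A, app(Y1, A)) = X1.
Bind A := plus(app(one, c), plus(c, c)); substituting into the 2 remaining equations that mention A gives: cons(plus(app(one, c), plus(c, c)), app(Y1, plus(app(one, c), plus(c, c)))) = X1,  U = app(plus(app(one, c), plus(c, c)), one).
Bind X1 := cons(plus(app(one, c), plus(c, c)), app(Y1, plus(app(one, c), plus(c, c)))); substituting into the one remaining equation that mentions X1 gives: app(cons(plus(app(one, c), plus(c, c)), app(Y1, plus(app(one, c), plus(c, c)))), M) = app(X2, plus(M, 5)).
Bind U := app(plus(app(one, c), plus(c, c)), one); substituting into the one remaining equation that mentions U gives: app(plus(one, app(cons(5, app(plus(app(one, c), plus(c, c)), one)), c)), X) = app(plus(one, Y1), plus(one, true)).
Decompose app/2: cons(plus(app(one, c), plus(c, c)), app(Y1, plus(app(one, c), plus(c, c)))) = X2,  M = plus(M, 5).
Bind X2 := cons(plus(app(one, c), plus(c, c)), app(Y1, plus(app(one, c), plus(c, c)))); no other remaining equation mentions X2.
Occurs check fails: M occurs in plus(M, 5); the equation M = plus(M, 5) has no finite solution.

FAIL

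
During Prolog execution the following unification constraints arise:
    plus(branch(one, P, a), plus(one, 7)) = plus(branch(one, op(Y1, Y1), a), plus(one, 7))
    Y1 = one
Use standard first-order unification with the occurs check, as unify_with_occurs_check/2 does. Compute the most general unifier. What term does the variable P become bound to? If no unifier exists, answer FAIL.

Decompose plus/2: branch(one, P, a) = branch(one, op(Y1, Y1), a),  plus(one, 7) = plus(one, 7).
Decompose branch/3: one = one,  P = op(Y1, Y1),  a = a.
Delete trivial equation one = one.
Bind P := op(Y1, Y1); no other remaining equation mentions P.
Delete trivial equation a = a.
Delete trivial equation plus(one, 7) = plus(one, 7).
Bind Y1 := one. Substituting into the earlier binding gives P := op(one, one).
MGU = { P ↦ op(one, one), Y1 ↦ one }, so P ↦ op(one, one).

op(one, one)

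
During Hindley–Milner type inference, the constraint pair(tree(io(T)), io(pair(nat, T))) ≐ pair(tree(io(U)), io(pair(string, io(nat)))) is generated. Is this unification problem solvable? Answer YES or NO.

NO

Decompose pair/2: tree(io(T)) ≐ tree(io(U)),  io(pair(nat, T)) ≐ io(pair(string, io(nat))).
Decompose tree/1: io(T) ≐ io(U).
Decompose io/1: T ≐ U.
Bind T := U; substituting into the remaining equation gives: io(pair(nat, U)) ≐ io(pair(string, io(nat))).
Decompose io/1: pair(nat, U) ≐ pair(string, io(nat)).
Decompose pair/2: nat ≐ string,  U ≐ io(nat).
Clash: constants nat and string differ; no unifier exists.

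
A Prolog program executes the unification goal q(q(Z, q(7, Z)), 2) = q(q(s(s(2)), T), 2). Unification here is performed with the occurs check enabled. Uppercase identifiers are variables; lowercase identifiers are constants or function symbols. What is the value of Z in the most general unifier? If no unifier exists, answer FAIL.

s(s(2))

Decompose q/2: q(Z, q(7, Z)) = q(s(s(2)), T),  2 = 2.
Decompose q/2: Z = s(s(2)),  q(7, Z) = T.
Bind Z := s(s(2)); substituting into the one remaining equation that mentions Z gives: q(7, s(s(2))) = T.
Bind T := q(7, s(s(2))); no other remaining equation mentions T.
Delete trivial equation 2 = 2.
MGU = { Z ↦ s(s(2)), T ↦ q(7, s(s(2))) }, so Z ↦ s(s(2)).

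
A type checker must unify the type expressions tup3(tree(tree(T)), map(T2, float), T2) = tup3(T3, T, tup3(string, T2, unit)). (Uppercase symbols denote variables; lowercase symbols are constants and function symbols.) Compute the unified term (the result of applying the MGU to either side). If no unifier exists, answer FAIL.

FAIL

Decompose tup3/3: tree(tree(T)) = T3,  map(T2, float) = T,  T2 = tup3(string, T2, unit).
Bind T3 := tree(tree(T)); no other remaining equation mentions T3.
Bind T := map(T2, float); no other remaining equation mentions T. Substituting into the earlier binding gives T3 := tree(tree(map(T2, float))).
Occurs check fails: T2 occurs in tup3(string, T2, unit); the equation T2 = tup3(string, T2, unit) has no finite solution.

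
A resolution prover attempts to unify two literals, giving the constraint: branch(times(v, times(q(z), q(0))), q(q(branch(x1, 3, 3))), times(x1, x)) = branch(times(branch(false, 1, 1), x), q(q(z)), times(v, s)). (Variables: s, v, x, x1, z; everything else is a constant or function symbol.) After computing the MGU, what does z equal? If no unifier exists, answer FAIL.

Decompose branch/3: times(v, times(q(z), q(0))) = times(branch(false, 1, 1), x),  q(q(branch(x1, 3, 3))) = q(q(z)),  times(x1, x) = times(v, s).
Decompose times/2: v = branch(false, 1, 1),  times(q(z), q(0)) = x.
Bind v := branch(false, 1, 1); substituting into the one remaining equation that mentions v gives: times(x1, x) = times(branch(false, 1, 1), s).
Bind x := times(q(z), q(0)); substituting into the one remaining equation that mentions x gives: times(x1, times(q(z), q(0))) = times(branch(false, 1, 1), s).
Decompose q/1: q(branch(x1, 3, 3)) = q(z).
Decompose q/1: branch(x1, 3, 3) = z.
Bind z := branch(x1, 3, 3); substituting into the remaining equation gives: times(x1, times(q(branch(x1, 3, 3)), q(0))) = times(branch(false, 1, 1), s). Substituting into the earlier binding gives x := times(q(branch(x1, 3, 3)), q(0)).
Decompose times/2: x1 = branch(false, 1, 1),  times(q(branch(x1, 3, 3)), q(0)) = s.
Bind x1 := branch(false, 1, 1); substituting into the remaining equation gives: times(q(branch(branch(false, 1, 1), 3, 3)), q(0)) = s. Substituting into the earlier bindings gives x := times(q(branch(branch(false, 1, 1), 3, 3)), q(0)), z := branch(branch(false, 1, 1), 3, 3).
Bind s := times(q(branch(branch(false, 1, 1), 3, 3)), q(0)).
MGU = { v := branch(false, 1, 1), x := times(q(branch(branch(false, 1, 1), 3, 3)), q(0)), z := branch(branch(false, 1, 1), 3, 3), x1 := branch(false, 1, 1), s := times(q(branch(branch(false, 1, 1), 3, 3)), q(0)) }, so z := branch(branch(false, 1, 1), 3, 3).

branch(branch(false, 1, 1), 3, 3)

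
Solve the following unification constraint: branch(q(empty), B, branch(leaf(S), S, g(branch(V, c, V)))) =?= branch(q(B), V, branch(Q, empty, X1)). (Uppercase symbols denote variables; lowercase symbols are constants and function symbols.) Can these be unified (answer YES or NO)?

YES

Decompose branch/3: q(empty) =?= q(B),  B =?= V,  branch(leaf(S), S, g(branch(V, c, V))) =?= branch(Q, empty, X1).
Decompose q/1: empty =?= B.
Bind B := empty; substituting into the one remaining equation that mentions B gives: empty =?= V.
Bind V := empty; substituting into the remaining equation gives: branch(leaf(S), S, g(branch(empty, c, empty))) =?= branch(Q, empty, X1).
Decompose branch/3: leaf(S) =?= Q,  S =?= empty,  g(branch(empty, c, empty)) =?= X1.
Bind Q := leaf(S); no other remaining equation mentions Q.
Bind S := empty; no other remaining equation mentions S. Substituting into the earlier binding gives Q := leaf(empty).
Bind X1 := g(branch(empty, c, empty)).
No equations remain and no clash or occurs-check failure arose, so a unifier exists.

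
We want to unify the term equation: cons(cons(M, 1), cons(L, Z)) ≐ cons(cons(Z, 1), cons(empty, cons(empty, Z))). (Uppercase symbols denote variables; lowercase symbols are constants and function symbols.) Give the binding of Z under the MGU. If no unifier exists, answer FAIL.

Decompose cons/2: cons(M, 1) ≐ cons(Z, 1),  cons(L, Z) ≐ cons(empty, cons(empty, Z)).
Decompose cons/2: M ≐ Z,  1 ≐ 1.
Bind M := Z; no other remaining equation mentions M.
Delete trivial equation 1 ≐ 1.
Decompose cons/2: L ≐ empty,  Z ≐ cons(empty, Z).
Bind L := empty; no other remaining equation mentions L.
Occurs check fails: Z occurs in cons(empty, Z); the equation Z ≐ cons(empty, Z) has no finite solution.

FAIL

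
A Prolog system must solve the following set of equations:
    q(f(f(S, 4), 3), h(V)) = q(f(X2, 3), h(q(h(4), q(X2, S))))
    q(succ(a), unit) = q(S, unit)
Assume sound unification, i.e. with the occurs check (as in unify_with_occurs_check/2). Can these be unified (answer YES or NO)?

YES

Decompose q/2: f(f(S, 4), 3) = f(X2, 3),  h(V) = h(q(h(4), q(X2, S))).
Decompose f/2: f(S, 4) = X2,  3 = 3.
Bind X2 := f(S, 4); substituting into the one remaining equation that mentions X2 gives: h(V) = h(q(h(4), q(f(S, 4), S))).
Delete trivial equation 3 = 3.
Decompose h/1: V = q(h(4), q(f(S, 4), S)).
Bind V := q(h(4), q(f(S, 4), S)); no other remaining equation mentions V.
Decompose q/2: succ(a) = S,  unit = unit.
Bind S := succ(a); no other remaining equation mentions S. Substituting into the earlier bindings gives X2 := f(succ(a), 4), V := q(h(4), q(f(succ(a), 4), succ(a))).
Delete trivial equation unit = unit.
No equations remain and no clash or occurs-check failure arose, so a unifier exists.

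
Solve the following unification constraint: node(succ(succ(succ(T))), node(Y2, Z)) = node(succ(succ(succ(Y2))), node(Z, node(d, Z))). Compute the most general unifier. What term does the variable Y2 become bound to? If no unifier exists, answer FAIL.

Decompose node/2: succ(succ(succ(T))) = succ(succ(succ(Y2))),  node(Y2, Z) = node(Z, node(d, Z)).
Decompose succ/1: succ(succ(T)) = succ(succ(Y2)).
Decompose succ/1: succ(T) = succ(Y2).
Decompose succ/1: T = Y2.
Bind T := Y2; no other remaining equation mentions T.
Decompose node/2: Y2 = Z,  Z = node(d, Z).
Bind Y2 := Z; no other remaining equation mentions Y2. Substituting into the earlier binding gives T := Z.
Occurs check fails: Z occurs in node(d, Z); the equation Z = node(d, Z) has no finite solution.

FAIL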